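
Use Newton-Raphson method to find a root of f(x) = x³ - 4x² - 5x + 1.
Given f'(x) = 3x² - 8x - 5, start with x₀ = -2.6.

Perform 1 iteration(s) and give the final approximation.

f(x) = x³ - 4x² - 5x + 1
f'(x) = 3x² - 8x - 5
x₀ = -2.6

Newton-Raphson formula: x_{n+1} = x_n - f(x_n)/f'(x_n)

Iteration 1:
  f(-2.600000) = -30.616000
  f'(-2.600000) = 36.080000
  x_1 = -2.600000 - (-30.616000)/36.080000 = -1.751441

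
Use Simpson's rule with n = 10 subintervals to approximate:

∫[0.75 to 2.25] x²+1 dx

f(x) = x²+1
a = 0.75, b = 2.25, n = 10
h = (b - a)/n = 0.150000

Simpson's rule: (h/3)[f(x₀) + 4f(x₁) + 2f(x₂) + ... + f(xₙ)]

x_0 = 0.7500, f(x_0) = 1.562500, coefficient = 1
x_1 = 0.9000, f(x_1) = 1.810000, coefficient = 4
x_2 = 1.0500, f(x_2) = 2.102500, coefficient = 2
x_3 = 1.2000, f(x_3) = 2.440000, coefficient = 4
x_4 = 1.3500, f(x_4) = 2.822500, coefficient = 2
x_5 = 1.5000, f(x_5) = 3.250000, coefficient = 4
x_6 = 1.6500, f(x_6) = 3.722500, coefficient = 2
x_7 = 1.8000, f(x_7) = 4.240000, coefficient = 4
x_8 = 1.9500, f(x_8) = 4.802500, coefficient = 2
x_9 = 2.1000, f(x_9) = 5.410000, coefficient = 4
x_10 = 2.2500, f(x_10) = 6.062500, coefficient = 1

I ≈ (0.150000/3) × 103.125000 = 5.156250
Exact value: 5.156250
Error: 0.000000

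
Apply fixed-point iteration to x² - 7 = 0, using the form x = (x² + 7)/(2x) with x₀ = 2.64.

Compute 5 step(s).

Equation: x² - 7 = 0
Fixed-point form: x = (x² + 7)/(2x)
x₀ = 2.64

x_1 = g(2.640000) = 2.645758
x_2 = g(2.645758) = 2.645751
x_3 = g(2.645751) = 2.645751
x_4 = g(2.645751) = 2.645751
x_5 = g(2.645751) = 2.645751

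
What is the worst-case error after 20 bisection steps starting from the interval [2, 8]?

Bisection error bound: |error| ≤ (b-a)/2^n
|error| ≤ (8 - 2)/2^20 = 6/2^20
|error| ≤ 0.0000057220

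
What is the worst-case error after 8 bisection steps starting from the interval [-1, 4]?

Bisection error bound: |error| ≤ (b-a)/2^n
|error| ≤ (4 - (-1))/2^8 = 5/2^8
|error| ≤ 0.0195312500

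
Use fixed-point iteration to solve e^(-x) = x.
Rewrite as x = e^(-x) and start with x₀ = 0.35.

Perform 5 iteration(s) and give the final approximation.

Equation: e^(-x) = x
Fixed-point form: x = e^(-x)
x₀ = 0.35

x_1 = g(0.350000) = 0.704688
x_2 = g(0.704688) = 0.494263
x_3 = g(0.494263) = 0.610020
x_4 = g(0.610020) = 0.543340
x_5 = g(0.543340) = 0.580805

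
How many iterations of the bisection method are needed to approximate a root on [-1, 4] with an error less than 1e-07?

We need (b-a)/2^n ≤ 1e-07
(4 - (-1))/2^n ≤ 1e-07
5/2^n ≤ 1e-07
2^n ≥ 50000000
n ≥ log₂(50000000) = 25.58
n ≥ 26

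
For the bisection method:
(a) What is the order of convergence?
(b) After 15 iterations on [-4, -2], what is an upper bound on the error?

(a) Bisection has linear (order 1) convergence; the error is halved each step.

(b) Error bound = (b-a)/2^n = (-2 - (-4))/2^{15}
    = 2/2^{15}

(a) 1 (linear); (b) error ≤ 6.10e-05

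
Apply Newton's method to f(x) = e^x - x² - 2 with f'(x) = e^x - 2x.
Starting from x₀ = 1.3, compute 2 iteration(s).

f(x) = e^x - x² - 2
f'(x) = e^x - 2x
x₀ = 1.3

Newton-Raphson formula: x_{n+1} = x_n - f(x_n)/f'(x_n)

Iteration 1:
  f(1.300000) = -0.020703
  f'(1.300000) = 1.069297
  x_1 = 1.300000 - (-0.020703)/1.069297 = 1.319362
Iteration 2:
  f(1.319362) = 0.000317
  f'(1.319362) = 1.102309
  x_2 = 1.319362 - 0.000317/1.102309 = 1.319074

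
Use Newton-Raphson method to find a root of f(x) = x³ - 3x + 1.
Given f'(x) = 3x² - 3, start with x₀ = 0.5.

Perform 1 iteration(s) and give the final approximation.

f(x) = x³ - 3x + 1
f'(x) = 3x² - 3
x₀ = 0.5

Newton-Raphson formula: x_{n+1} = x_n - f(x_n)/f'(x_n)

Iteration 1:
  f(0.500000) = -0.375000
  f'(0.500000) = -2.250000
  x_1 = 0.500000 - (-0.375000)/(-2.250000) = 0.333333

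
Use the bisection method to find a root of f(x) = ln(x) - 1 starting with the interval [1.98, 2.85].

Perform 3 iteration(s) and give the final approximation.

f(x) = ln(x) - 1
Initial interval: [1.98, 2.85]

Iteration 1:
  c_1 = (1.980000 + 2.850000)/2 = 2.415000
  f(c_1) = f(2.415000) = -0.118301
  f(a) × f(c) ≥ 0, new interval: [2.415000, 2.850000]
Iteration 2:
  c_2 = (2.415000 + 2.850000)/2 = 2.632500
  f(c_2) = f(2.632500) = -0.032066
  f(a) × f(c) ≥ 0, new interval: [2.632500, 2.850000]
Iteration 3:
  c_3 = (2.632500 + 2.850000)/2 = 2.741250
  f(c_3) = f(2.741250) = 0.008414
  f(a) × f(c) < 0, new interval: [2.632500, 2.741250]

After 3 iteration(s), the approximation is c_3 = 2.741250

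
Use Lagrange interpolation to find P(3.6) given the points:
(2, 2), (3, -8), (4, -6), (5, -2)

Lagrange interpolation formula:
P(x) = Σ yᵢ × Lᵢ(x)
where Lᵢ(x) = Π_{j≠i} (x - xⱼ)/(xᵢ - xⱼ)

L_0(3.6) = (3.6 - 3)/(2 - 3) × (3.6 - 4)/(2 - 4) × (3.6 - 5)/(2 - 5) = -0.056000
L_1(3.6) = (3.6 - 2)/(3 - 2) × (3.6 - 4)/(3 - 4) × (3.6 - 5)/(3 - 5) = 0.448000
L_2(3.6) = (3.6 - 2)/(4 - 2) × (3.6 - 3)/(4 - 3) × (3.6 - 5)/(4 - 5) = 0.672000
L_3(3.6) = (3.6 - 2)/(5 - 2) × (3.6 - 3)/(5 - 3) × (3.6 - 4)/(5 - 4) = -0.064000

P(3.6) = 2×L_0(3.6) + (-8)×L_1(3.6) + (-6)×L_2(3.6) + (-2)×L_3(3.6)
P(3.6) = -7.600000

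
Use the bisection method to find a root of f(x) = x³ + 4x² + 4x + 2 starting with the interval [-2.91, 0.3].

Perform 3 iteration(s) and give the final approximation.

f(x) = x³ + 4x² + 4x + 2
Initial interval: [-2.91, 0.3]

Iteration 1:
  c_1 = (-2.910000 + 0.300000)/2 = -1.305000
  f(c_1) = f(-1.305000) = 1.369652
  f(a) × f(c) < 0, new interval: [-2.910000, -1.305000]
Iteration 2:
  c_2 = (-2.910000 + (-1.305000))/2 = -2.107500
  f(c_2) = f(-2.107500) = 1.975645
  f(a) × f(c) < 0, new interval: [-2.910000, -2.107500]
Iteration 3:
  c_3 = (-2.910000 + (-2.107500))/2 = -2.508750
  f(c_3) = f(-2.508750) = 1.350669
  f(a) × f(c) < 0, new interval: [-2.910000, -2.508750]

After 3 iteration(s), the approximation is c_3 = -2.508750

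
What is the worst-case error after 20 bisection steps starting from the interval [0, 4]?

Bisection error bound: |error| ≤ (b-a)/2^n
|error| ≤ (4 - 0)/2^20 = 4/2^20
|error| ≤ 0.0000038147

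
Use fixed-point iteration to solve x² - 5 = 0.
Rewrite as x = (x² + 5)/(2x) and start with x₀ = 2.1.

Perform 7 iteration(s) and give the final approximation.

Equation: x² - 5 = 0
Fixed-point form: x = (x² + 5)/(2x)
x₀ = 2.1

x_1 = g(2.100000) = 2.240476
x_2 = g(2.240476) = 2.236072
x_3 = g(2.236072) = 2.236068
x_4 = g(2.236068) = 2.236068
x_5 = g(2.236068) = 2.236068
x_6 = g(2.236068) = 2.236068
x_7 = g(2.236068) = 2.236068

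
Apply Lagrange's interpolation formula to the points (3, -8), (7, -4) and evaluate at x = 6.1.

Lagrange interpolation formula:
P(x) = Σ yᵢ × Lᵢ(x)
where Lᵢ(x) = Π_{j≠i} (x - xⱼ)/(xᵢ - xⱼ)

L_0(6.1) = (6.1 - 7)/(3 - 7) = 0.225000
L_1(6.1) = (6.1 - 3)/(7 - 3) = 0.775000

P(6.1) = (-8)×L_0(6.1) + (-4)×L_1(6.1)
P(6.1) = -4.900000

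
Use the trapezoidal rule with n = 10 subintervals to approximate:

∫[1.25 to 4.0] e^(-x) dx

f(x) = e^(-x)
a = 1.25, b = 4.0, n = 10
h = (b - a)/n = 0.275000

Trapezoidal rule: (h/2)[f(x₀) + 2f(x₁) + 2f(x₂) + ... + f(xₙ)]

x_0 = 1.2500, f(x_0) = 0.286505, coefficient = 1
x_1 = 1.5250, f(x_1) = 0.217621, coefficient = 2
x_2 = 1.8000, f(x_2) = 0.165299, coefficient = 2
x_3 = 2.0750, f(x_3) = 0.125556, coefficient = 2
x_4 = 2.3500, f(x_4) = 0.095369, coefficient = 2
x_5 = 2.6250, f(x_5) = 0.072440, coefficient = 2
x_6 = 2.9000, f(x_6) = 0.055023, coefficient = 2
x_7 = 3.1750, f(x_7) = 0.041794, coefficient = 2
x_8 = 3.4500, f(x_8) = 0.031746, coefficient = 2
x_9 = 3.7250, f(x_9) = 0.024113, coefficient = 2
x_10 = 4.0000, f(x_10) = 0.018316, coefficient = 1

I ≈ (0.275000/2) × 1.962743 = 0.269877
Exact value: 0.268189
Error: 0.001688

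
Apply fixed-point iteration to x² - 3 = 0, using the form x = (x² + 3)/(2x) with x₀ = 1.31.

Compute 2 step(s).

Equation: x² - 3 = 0
Fixed-point form: x = (x² + 3)/(2x)
x₀ = 1.31

x_1 = g(1.310000) = 1.800038
x_2 = g(1.800038) = 1.733335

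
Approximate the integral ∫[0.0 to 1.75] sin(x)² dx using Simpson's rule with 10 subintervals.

f(x) = sin(x)²
a = 0.0, b = 1.75, n = 10
h = (b - a)/n = 0.175000

Simpson's rule: (h/3)[f(x₀) + 4f(x₁) + 2f(x₂) + ... + f(xₙ)]

x_0 = 0.0000, f(x_0) = 0.000000, coefficient = 1
x_1 = 0.1750, f(x_1) = 0.030314, coefficient = 4
x_2 = 0.3500, f(x_2) = 0.117579, coefficient = 2
x_3 = 0.5250, f(x_3) = 0.251214, coefficient = 4
x_4 = 0.7000, f(x_4) = 0.415016, coefficient = 2
x_5 = 0.8750, f(x_5) = 0.589123, coefficient = 4
x_6 = 1.0500, f(x_6) = 0.752423, coefficient = 2
x_7 = 1.2250, f(x_7) = 0.885116, coefficient = 4
x_8 = 1.4000, f(x_8) = 0.971111, coefficient = 2
x_9 = 1.5750, f(x_9) = 0.999982, coefficient = 4
x_10 = 1.7500, f(x_10) = 0.968228, coefficient = 1

I ≈ (0.175000/3) × 16.503484 = 0.962703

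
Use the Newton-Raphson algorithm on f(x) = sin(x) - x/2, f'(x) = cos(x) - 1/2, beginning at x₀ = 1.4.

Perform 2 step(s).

f(x) = sin(x) - x/2
f'(x) = cos(x) - 1/2
x₀ = 1.4

Newton-Raphson formula: x_{n+1} = x_n - f(x_n)/f'(x_n)

Iteration 1:
  f(1.400000) = 0.285450
  f'(1.400000) = -0.330033
  x_1 = 1.400000 - 0.285450/(-0.330033) = 2.264913
Iteration 2:
  f(2.264913) = -0.363838
  f'(2.264913) = -1.139707
  x_2 = 2.264913 - (-0.363838)/(-1.139707) = 1.945675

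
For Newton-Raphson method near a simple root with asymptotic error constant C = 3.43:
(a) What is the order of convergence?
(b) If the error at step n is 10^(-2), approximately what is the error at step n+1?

(a) Newton-Raphson has quadratic (order 2) convergence near simple roots.
    This means |e_{n+1}| ≈ C|e_n|².

(b) With |e_n| = 10^(-2) and C = 3.43:
    |e_{n+1}| ≈ 3.43 × (10^(-2))² = 3.43 × 10^(-4)

(a) 2 (quadratic); (b) |e_{n+1}| ≈ 3.430e-04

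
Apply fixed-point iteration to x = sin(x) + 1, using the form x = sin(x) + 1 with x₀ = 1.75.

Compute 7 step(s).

Equation: x = sin(x) + 1
Fixed-point form: x = sin(x) + 1
x₀ = 1.75

x_1 = g(1.750000) = 1.983986
x_2 = g(1.983986) = 1.915845
x_3 = g(1.915845) = 1.941059
x_4 = g(1.941059) = 1.932232
x_5 = g(1.932232) = 1.935390
x_6 = g(1.935390) = 1.934269
x_7 = g(1.934269) = 1.934668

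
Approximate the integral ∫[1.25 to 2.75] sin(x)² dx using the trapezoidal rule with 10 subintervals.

f(x) = sin(x)²
a = 1.25, b = 2.75, n = 10
h = (b - a)/n = 0.150000

Trapezoidal rule: (h/2)[f(x₀) + 2f(x₁) + 2f(x₂) + ... + f(xₙ)]

x_0 = 1.2500, f(x_0) = 0.900572, coefficient = 1
x_1 = 1.4000, f(x_1) = 0.971111, coefficient = 2
x_2 = 1.5500, f(x_2) = 0.999568, coefficient = 2
x_3 = 1.7000, f(x_3) = 0.983399, coefficient = 2
x_4 = 1.8500, f(x_4) = 0.924050, coefficient = 2
x_5 = 2.0000, f(x_5) = 0.826822, coefficient = 2
x_6 = 2.1500, f(x_6) = 0.700400, coefficient = 2
x_7 = 2.3000, f(x_7) = 0.556076, coefficient = 2
x_8 = 2.4500, f(x_8) = 0.406744, coefficient = 2
x_9 = 2.6000, f(x_9) = 0.265742, coefficient = 2
x_10 = 2.7500, f(x_10) = 0.145665, coefficient = 1

I ≈ (0.150000/2) × 14.314059 = 1.073554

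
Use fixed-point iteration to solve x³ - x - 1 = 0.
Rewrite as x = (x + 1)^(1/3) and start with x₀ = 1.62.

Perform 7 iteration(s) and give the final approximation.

Equation: x³ - x - 1 = 0
Fixed-point form: x = (x + 1)^(1/3)
x₀ = 1.62

x_1 = g(1.620000) = 1.378586
x_2 = g(1.378586) = 1.334872
x_3 = g(1.334872) = 1.326644
x_4 = g(1.326644) = 1.325084
x_5 = g(1.325084) = 1.324787
x_6 = g(1.324787) = 1.324731
x_7 = g(1.324731) = 1.324720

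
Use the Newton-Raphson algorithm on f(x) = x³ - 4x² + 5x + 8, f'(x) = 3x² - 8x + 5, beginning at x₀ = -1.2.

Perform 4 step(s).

f(x) = x³ - 4x² + 5x + 8
f'(x) = 3x² - 8x + 5
x₀ = -1.2

Newton-Raphson formula: x_{n+1} = x_n - f(x_n)/f'(x_n)

Iteration 1:
  f(-1.200000) = -5.488000
  f'(-1.200000) = 18.920000
  x_1 = -1.200000 - (-5.488000)/18.920000 = -0.909937
Iteration 2:
  f(-0.909937) = -0.615035
  f'(-0.909937) = 14.763446
  x_2 = -0.909937 - (-0.615035)/14.763446 = -0.868277
Iteration 3:
  f(-0.868277) = -0.011607
  f'(-0.868277) = 14.207935
  x_3 = -0.868277 - (-0.011607)/14.207935 = -0.867460
Iteration 4:
  f(-0.867460) = -0.000004
  f'(-0.867460) = 14.197145
  x_4 = -0.867460 - (-0.000004)/14.197145 = -0.867460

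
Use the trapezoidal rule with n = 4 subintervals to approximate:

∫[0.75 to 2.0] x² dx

f(x) = x²
a = 0.75, b = 2.0, n = 4
h = (b - a)/n = 0.312500

Trapezoidal rule: (h/2)[f(x₀) + 2f(x₁) + 2f(x₂) + ... + f(xₙ)]

x_0 = 0.7500, f(x_0) = 0.562500, coefficient = 1
x_1 = 1.0625, f(x_1) = 1.128906, coefficient = 2
x_2 = 1.3750, f(x_2) = 1.890625, coefficient = 2
x_3 = 1.6875, f(x_3) = 2.847656, coefficient = 2
x_4 = 2.0000, f(x_4) = 4.000000, coefficient = 1

I ≈ (0.312500/2) × 16.296875 = 2.546387
Exact value: 2.526042
Error: 0.020345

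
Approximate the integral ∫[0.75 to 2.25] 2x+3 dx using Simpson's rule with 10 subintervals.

f(x) = 2x+3
a = 0.75, b = 2.25, n = 10
h = (b - a)/n = 0.150000

Simpson's rule: (h/3)[f(x₀) + 4f(x₁) + 2f(x₂) + ... + f(xₙ)]

x_0 = 0.7500, f(x_0) = 4.500000, coefficient = 1
x_1 = 0.9000, f(x_1) = 4.800000, coefficient = 4
x_2 = 1.0500, f(x_2) = 5.100000, coefficient = 2
x_3 = 1.2000, f(x_3) = 5.400000, coefficient = 4
x_4 = 1.3500, f(x_4) = 5.700000, coefficient = 2
x_5 = 1.5000, f(x_5) = 6.000000, coefficient = 4
x_6 = 1.6500, f(x_6) = 6.300000, coefficient = 2
x_7 = 1.8000, f(x_7) = 6.600000, coefficient = 4
x_8 = 1.9500, f(x_8) = 6.900000, coefficient = 2
x_9 = 2.1000, f(x_9) = 7.200000, coefficient = 4
x_10 = 2.2500, f(x_10) = 7.500000, coefficient = 1

I ≈ (0.150000/3) × 180.000000 = 9.000000
Exact value: 9.000000
Error: 0.000000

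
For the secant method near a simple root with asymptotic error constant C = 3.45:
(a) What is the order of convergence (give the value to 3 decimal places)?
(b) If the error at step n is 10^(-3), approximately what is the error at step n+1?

(a) Secant method has superlinear convergence with order φ = (1+√5)/2 ≈ 1.618.
    This means |e_{n+1}| ≈ C|e_n|^1.618.

(b) With |e_n| = 10^(-3) and C = 3.45:
    |e_{n+1}| ≈ 3.45 × (10^(-3))^1.618 = 3.45 × 10^(-4.85)

(a) ≈ 1.618 (golden ratio); (b) |e_{n+1}| ≈ 4.827e-05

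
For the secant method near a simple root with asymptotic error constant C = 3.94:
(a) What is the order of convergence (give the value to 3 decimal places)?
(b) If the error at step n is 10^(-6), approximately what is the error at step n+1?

(a) Secant method has superlinear convergence with order φ = (1+√5)/2 ≈ 1.618.
    This means |e_{n+1}| ≈ C|e_n|^1.618.

(b) With |e_n| = 10^(-6) and C = 3.94:
    |e_{n+1}| ≈ 3.94 × (10^(-6))^1.618 = 3.94 × 10^(-9.71)

(a) ≈ 1.618 (golden ratio); (b) |e_{n+1}| ≈ 7.714e-10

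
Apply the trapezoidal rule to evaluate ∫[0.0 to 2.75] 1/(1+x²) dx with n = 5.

f(x) = 1/(1+x²)
a = 0.0, b = 2.75, n = 5
h = (b - a)/n = 0.550000

Trapezoidal rule: (h/2)[f(x₀) + 2f(x₁) + 2f(x₂) + ... + f(xₙ)]

x_0 = 0.0000, f(x_0) = 1.000000, coefficient = 1
x_1 = 0.5500, f(x_1) = 0.767754, coefficient = 2
x_2 = 1.1000, f(x_2) = 0.452489, coefficient = 2
x_3 = 1.6500, f(x_3) = 0.268637, coefficient = 2
x_4 = 2.2000, f(x_4) = 0.171233, coefficient = 2
x_5 = 2.7500, f(x_5) = 0.116788, coefficient = 1

I ≈ (0.550000/2) × 4.437013 = 1.220179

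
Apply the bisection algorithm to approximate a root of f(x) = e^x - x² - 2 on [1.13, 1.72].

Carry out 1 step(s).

f(x) = e^x - x² - 2
Initial interval: [1.13, 1.72]

Iteration 1:
  c_1 = (1.130000 + 1.720000)/2 = 1.425000
  f(c_1) = f(1.425000) = 0.127233
  f(a) × f(c) < 0, new interval: [1.130000, 1.425000]

After 1 iteration(s), the approximation is c_1 = 1.425000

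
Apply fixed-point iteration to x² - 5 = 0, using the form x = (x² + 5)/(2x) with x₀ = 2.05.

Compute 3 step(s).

Equation: x² - 5 = 0
Fixed-point form: x = (x² + 5)/(2x)
x₀ = 2.05

x_1 = g(2.050000) = 2.244512
x_2 = g(2.244512) = 2.236084
x_3 = g(2.236084) = 2.236068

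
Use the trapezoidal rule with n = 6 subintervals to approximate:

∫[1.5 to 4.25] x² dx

f(x) = x²
a = 1.5, b = 4.25, n = 6
h = (b - a)/n = 0.458333

Trapezoidal rule: (h/2)[f(x₀) + 2f(x₁) + 2f(x₂) + ... + f(xₙ)]

x_0 = 1.5000, f(x_0) = 2.250000, coefficient = 1
x_1 = 1.9583, f(x_1) = 3.835069, coefficient = 2
x_2 = 2.4167, f(x_2) = 5.840278, coefficient = 2
x_3 = 2.8750, f(x_3) = 8.265625, coefficient = 2
x_4 = 3.3333, f(x_4) = 11.111111, coefficient = 2
x_5 = 3.7917, f(x_5) = 14.376736, coefficient = 2
x_6 = 4.2500, f(x_6) = 18.062500, coefficient = 1

I ≈ (0.458333/2) × 107.170139 = 24.559823
Exact value: 24.463542
Error: 0.096282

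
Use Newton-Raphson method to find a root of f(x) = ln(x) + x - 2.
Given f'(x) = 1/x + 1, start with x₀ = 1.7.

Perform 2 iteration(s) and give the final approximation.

f(x) = ln(x) + x - 2
f'(x) = 1/x + 1
x₀ = 1.7

Newton-Raphson formula: x_{n+1} = x_n - f(x_n)/f'(x_n)

Iteration 1:
  f(1.700000) = 0.230628
  f'(1.700000) = 1.588235
  x_1 = 1.700000 - 0.230628/1.588235 = 1.554790
Iteration 2:
  f(1.554790) = -0.003870
  f'(1.554790) = 1.643174
  x_2 = 1.554790 - (-0.003870)/1.643174 = 1.557145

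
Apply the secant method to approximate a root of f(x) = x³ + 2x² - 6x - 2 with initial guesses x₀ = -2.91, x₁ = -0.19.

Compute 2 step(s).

f(x) = x³ + 2x² - 6x - 2
x₀ = -2.91, x₁ = -0.19

Secant formula: x_{n+1} = x_n - f(x_n)(x_n - x_{n-1})/(f(x_n) - f(x_{n-1}))

Iteration 1:
  f(-2.910000) = 7.754029
  f(-0.190000) = -0.794659
  x_2 = -0.190000 - (-0.794659)×(-0.190000 - (-2.910000))/(-0.794659 - 7.754029)
       = -0.442843
Iteration 2:
  f(-0.190000) = -0.794659
  f(-0.442843) = 0.962429
  x_3 = -0.442843 - 0.962429×(-0.442843 - (-0.190000))/(0.962429 - (-0.794659))
       = -0.304350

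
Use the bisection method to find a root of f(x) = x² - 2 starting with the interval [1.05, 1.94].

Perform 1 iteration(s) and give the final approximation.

f(x) = x² - 2
Initial interval: [1.05, 1.94]

Iteration 1:
  c_1 = (1.050000 + 1.940000)/2 = 1.495000
  f(c_1) = f(1.495000) = 0.235025
  f(a) × f(c) < 0, new interval: [1.050000, 1.495000]

After 1 iteration(s), the approximation is c_1 = 1.495000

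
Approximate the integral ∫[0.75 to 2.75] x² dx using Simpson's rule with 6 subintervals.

f(x) = x²
a = 0.75, b = 2.75, n = 6
h = (b - a)/n = 0.333333

Simpson's rule: (h/3)[f(x₀) + 4f(x₁) + 2f(x₂) + ... + f(xₙ)]

x_0 = 0.7500, f(x_0) = 0.562500, coefficient = 1
x_1 = 1.0833, f(x_1) = 1.173611, coefficient = 4
x_2 = 1.4167, f(x_2) = 2.006944, coefficient = 2
x_3 = 1.7500, f(x_3) = 3.062500, coefficient = 4
x_4 = 2.0833, f(x_4) = 4.340278, coefficient = 2
x_5 = 2.4167, f(x_5) = 5.840278, coefficient = 4
x_6 = 2.7500, f(x_6) = 7.562500, coefficient = 1

I ≈ (0.333333/3) × 61.125000 = 6.791667
Exact value: 6.791667
Error: 0.000000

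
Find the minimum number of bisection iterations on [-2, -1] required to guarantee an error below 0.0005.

We need (b-a)/2^n ≤ 0.0005
(-1 - (-2))/2^n ≤ 0.0005
1/2^n ≤ 0.0005
2^n ≥ 2000
n ≥ log₂(2000) = 10.97
n ≥ 11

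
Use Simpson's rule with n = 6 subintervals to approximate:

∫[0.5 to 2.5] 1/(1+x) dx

f(x) = 1/(1+x)
a = 0.5, b = 2.5, n = 6
h = (b - a)/n = 0.333333

Simpson's rule: (h/3)[f(x₀) + 4f(x₁) + 2f(x₂) + ... + f(xₙ)]

x_0 = 0.5000, f(x_0) = 0.666667, coefficient = 1
x_1 = 0.8333, f(x_1) = 0.545455, coefficient = 4
x_2 = 1.1667, f(x_2) = 0.461538, coefficient = 2
x_3 = 1.5000, f(x_3) = 0.400000, coefficient = 4
x_4 = 1.8333, f(x_4) = 0.352941, coefficient = 2
x_5 = 2.1667, f(x_5) = 0.315789, coefficient = 4
x_6 = 2.5000, f(x_6) = 0.285714, coefficient = 1

I ≈ (0.333333/3) × 7.626316 = 0.847368
Exact value: 0.847298
Error: 0.000071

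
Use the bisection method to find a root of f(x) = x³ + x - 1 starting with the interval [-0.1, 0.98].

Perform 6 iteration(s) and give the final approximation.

f(x) = x³ + x - 1
Initial interval: [-0.1, 0.98]

Iteration 1:
  c_1 = (-0.100000 + 0.980000)/2 = 0.440000
  f(c_1) = f(0.440000) = -0.474816
  f(a) × f(c) ≥ 0, new interval: [0.440000, 0.980000]
Iteration 2:
  c_2 = (0.440000 + 0.980000)/2 = 0.710000
  f(c_2) = f(0.710000) = 0.067911
  f(a) × f(c) < 0, new interval: [0.440000, 0.710000]
Iteration 3:
  c_3 = (0.440000 + 0.710000)/2 = 0.575000
  f(c_3) = f(0.575000) = -0.234891
  f(a) × f(c) ≥ 0, new interval: [0.575000, 0.710000]
Iteration 4:
  c_4 = (0.575000 + 0.710000)/2 = 0.642500
  f(c_4) = f(0.642500) = -0.092272
  f(a) × f(c) ≥ 0, new interval: [0.642500, 0.710000]
Iteration 5:
  c_5 = (0.642500 + 0.710000)/2 = 0.676250
  f(c_5) = f(0.676250) = -0.014491
  f(a) × f(c) ≥ 0, new interval: [0.676250, 0.710000]
Iteration 6:
  c_6 = (0.676250 + 0.710000)/2 = 0.693125
  f(c_6) = f(0.693125) = 0.026118
  f(a) × f(c) < 0, new interval: [0.676250, 0.693125]

After 6 iteration(s), the approximation is c_6 = 0.693125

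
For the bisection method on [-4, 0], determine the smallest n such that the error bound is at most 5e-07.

We need (b-a)/2^n ≤ 5e-07
(0 - (-4))/2^n ≤ 5e-07
4/2^n ≤ 5e-07
2^n ≥ 8000000
n ≥ log₂(8000000) = 22.93
n ≥ 23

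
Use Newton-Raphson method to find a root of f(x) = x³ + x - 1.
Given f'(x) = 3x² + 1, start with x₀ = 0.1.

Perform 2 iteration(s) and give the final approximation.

f(x) = x³ + x - 1
f'(x) = 3x² + 1
x₀ = 0.1

Newton-Raphson formula: x_{n+1} = x_n - f(x_n)/f'(x_n)

Iteration 1:
  f(0.100000) = -0.899000
  f'(0.100000) = 1.030000
  x_1 = 0.100000 - (-0.899000)/1.030000 = 0.972816
Iteration 2:
  f(0.972816) = 0.893459
  f'(0.972816) = 3.839110
  x_2 = 0.972816 - 0.893459/3.839110 = 0.740090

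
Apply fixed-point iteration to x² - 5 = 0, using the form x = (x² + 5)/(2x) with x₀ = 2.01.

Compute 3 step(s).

Equation: x² - 5 = 0
Fixed-point form: x = (x² + 5)/(2x)
x₀ = 2.01

x_1 = g(2.010000) = 2.248781
x_2 = g(2.248781) = 2.236104
x_3 = g(2.236104) = 2.236068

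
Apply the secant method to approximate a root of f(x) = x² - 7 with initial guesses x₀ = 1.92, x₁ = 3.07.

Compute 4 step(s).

f(x) = x² - 7
x₀ = 1.92, x₁ = 3.07

Secant formula: x_{n+1} = x_n - f(x_n)(x_n - x_{n-1})/(f(x_n) - f(x_{n-1}))

Iteration 1:
  f(1.920000) = -3.313600
  f(3.070000) = 2.424900
  x_2 = 3.070000 - 2.424900×(3.070000 - 1.920000)/(2.424900 - (-3.313600))
       = 2.584048
Iteration 2:
  f(3.070000) = 2.424900
  f(2.584048) = -0.322695
  x_3 = 2.584048 - (-0.322695)×(2.584048 - 3.070000)/(-0.322695 - 2.424900)
       = 2.641121
Iteration 3:
  f(2.584048) = -0.322695
  f(2.641121) = -0.024478
  x_4 = 2.641121 - (-0.024478)×(2.641121 - 2.584048)/(-0.024478 - (-0.322695))
       = 2.645806
Iteration 4:
  f(2.641121) = -0.024478
  f(2.645806) = 0.000289
  x_5 = 2.645806 - 0.000289×(2.645806 - 2.641121)/(0.000289 - (-0.024478))
       = 2.645751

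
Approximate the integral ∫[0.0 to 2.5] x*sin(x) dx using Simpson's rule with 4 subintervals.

f(x) = x*sin(x)
a = 0.0, b = 2.5, n = 4
h = (b - a)/n = 0.625000

Simpson's rule: (h/3)[f(x₀) + 4f(x₁) + 2f(x₂) + ... + f(xₙ)]

x_0 = 0.0000, f(x_0) = 0.000000, coefficient = 1
x_1 = 0.6250, f(x_1) = 0.365686, coefficient = 4
x_2 = 1.2500, f(x_2) = 1.186231, coefficient = 2
x_3 = 1.8750, f(x_3) = 1.788911, coefficient = 4
x_4 = 2.5000, f(x_4) = 1.496180, coefficient = 1

I ≈ (0.625000/3) × 12.487028 = 2.601464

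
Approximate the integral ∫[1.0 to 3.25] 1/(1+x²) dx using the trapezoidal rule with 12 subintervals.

f(x) = 1/(1+x²)
a = 1.0, b = 3.25, n = 12
h = (b - a)/n = 0.187500

Trapezoidal rule: (h/2)[f(x₀) + 2f(x₁) + 2f(x₂) + ... + f(xₙ)]

x_0 = 1.0000, f(x_0) = 0.500000, coefficient = 1
x_1 = 1.1875, f(x_1) = 0.414911, coefficient = 2
x_2 = 1.3750, f(x_2) = 0.345946, coefficient = 2
x_3 = 1.5625, f(x_3) = 0.290579, coefficient = 2
x_4 = 1.7500, f(x_4) = 0.246154, coefficient = 2
x_5 = 1.9375, f(x_5) = 0.210353, coefficient = 2
x_6 = 2.1250, f(x_6) = 0.181303, coefficient = 2
x_7 = 2.3125, f(x_7) = 0.157538, coefficient = 2
x_8 = 2.5000, f(x_8) = 0.137931, coefficient = 2
x_9 = 2.6875, f(x_9) = 0.121615, coefficient = 2
x_10 = 2.8750, f(x_10) = 0.107926, coefficient = 2
x_11 = 3.0625, f(x_11) = 0.096349, coefficient = 2
x_12 = 3.2500, f(x_12) = 0.086486, coefficient = 1

I ≈ (0.187500/2) × 5.207698 = 0.488222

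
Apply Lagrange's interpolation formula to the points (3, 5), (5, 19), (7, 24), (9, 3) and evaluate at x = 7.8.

Lagrange interpolation formula:
P(x) = Σ yᵢ × Lᵢ(x)
where Lᵢ(x) = Π_{j≠i} (x - xⱼ)/(xᵢ - xⱼ)

L_0(7.8) = (7.8 - 5)/(3 - 5) × (7.8 - 7)/(3 - 7) × (7.8 - 9)/(3 - 9) = 0.056000
L_1(7.8) = (7.8 - 3)/(5 - 3) × (7.8 - 7)/(5 - 7) × (7.8 - 9)/(5 - 9) = -0.288000
L_2(7.8) = (7.8 - 3)/(7 - 3) × (7.8 - 5)/(7 - 5) × (7.8 - 9)/(7 - 9) = 1.008000
L_3(7.8) = (7.8 - 3)/(9 - 3) × (7.8 - 5)/(9 - 5) × (7.8 - 7)/(9 - 7) = 0.224000

P(7.8) = 5×L_0(7.8) + 19×L_1(7.8) + 24×L_2(7.8) + 3×L_3(7.8)
P(7.8) = 19.672000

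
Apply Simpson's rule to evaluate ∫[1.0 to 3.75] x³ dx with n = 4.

f(x) = x³
a = 1.0, b = 3.75, n = 4
h = (b - a)/n = 0.687500

Simpson's rule: (h/3)[f(x₀) + 4f(x₁) + 2f(x₂) + ... + f(xₙ)]

x_0 = 1.0000, f(x_0) = 1.000000, coefficient = 1
x_1 = 1.6875, f(x_1) = 4.805420, coefficient = 4
x_2 = 2.3750, f(x_2) = 13.396484, coefficient = 2
x_3 = 3.0625, f(x_3) = 28.722900, coefficient = 4
x_4 = 3.7500, f(x_4) = 52.734375, coefficient = 1

I ≈ (0.687500/3) × 214.640625 = 49.188477
Exact value: 49.188477
Error: 0.000000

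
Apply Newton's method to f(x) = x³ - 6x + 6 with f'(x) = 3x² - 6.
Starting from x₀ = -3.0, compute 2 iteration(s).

f(x) = x³ - 6x + 6
f'(x) = 3x² - 6
x₀ = -3.0

Newton-Raphson formula: x_{n+1} = x_n - f(x_n)/f'(x_n)

Iteration 1:
  f(-3.000000) = -3.000000
  f'(-3.000000) = 21.000000
  x_1 = -3.000000 - (-3.000000)/21.000000 = -2.857143
Iteration 2:
  f(-2.857143) = -0.180758
  f'(-2.857143) = 18.489796
  x_2 = -2.857143 - (-0.180758)/18.489796 = -2.847367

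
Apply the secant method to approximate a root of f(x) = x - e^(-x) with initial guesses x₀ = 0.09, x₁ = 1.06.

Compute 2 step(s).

f(x) = x - e^(-x)
x₀ = 0.09, x₁ = 1.06

Secant formula: x_{n+1} = x_n - f(x_n)(x_n - x_{n-1})/(f(x_n) - f(x_{n-1}))

Iteration 1:
  f(0.090000) = -0.823931
  f(1.060000) = 0.713544
  x_2 = 1.060000 - 0.713544×(1.060000 - 0.090000)/(0.713544 - (-0.823931))
       = 0.609822
Iteration 2:
  f(1.060000) = 0.713544
  f(0.609822) = 0.066374
  x_3 = 0.609822 - 0.066374×(0.609822 - 1.060000)/(0.066374 - 0.713544)
       = 0.563651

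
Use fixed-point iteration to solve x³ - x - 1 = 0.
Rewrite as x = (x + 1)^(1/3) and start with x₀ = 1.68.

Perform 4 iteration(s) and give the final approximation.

Equation: x³ - x - 1 = 0
Fixed-point form: x = (x + 1)^(1/3)
x₀ = 1.68

x_1 = g(1.680000) = 1.389030
x_2 = g(1.389030) = 1.336823
x_3 = g(1.336823) = 1.327013
x_4 = g(1.327013) = 1.325154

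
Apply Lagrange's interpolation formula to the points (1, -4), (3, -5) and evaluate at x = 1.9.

Lagrange interpolation formula:
P(x) = Σ yᵢ × Lᵢ(x)
where Lᵢ(x) = Π_{j≠i} (x - xⱼ)/(xᵢ - xⱼ)

L_0(1.9) = (1.9 - 3)/(1 - 3) = 0.550000
L_1(1.9) = (1.9 - 1)/(3 - 1) = 0.450000

P(1.9) = (-4)×L_0(1.9) + (-5)×L_1(1.9)
P(1.9) = -4.450000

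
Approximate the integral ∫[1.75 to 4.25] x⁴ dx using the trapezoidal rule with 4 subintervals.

f(x) = x⁴
a = 1.75, b = 4.25, n = 4
h = (b - a)/n = 0.625000

Trapezoidal rule: (h/2)[f(x₀) + 2f(x₁) + 2f(x₂) + ... + f(xₙ)]

x_0 = 1.7500, f(x_0) = 9.378906, coefficient = 1
x_1 = 2.3750, f(x_1) = 31.816650, coefficient = 2
x_2 = 3.0000, f(x_2) = 81.000000, coefficient = 2
x_3 = 3.6250, f(x_3) = 172.676025, coefficient = 2
x_4 = 4.2500, f(x_4) = 326.253906, coefficient = 1

I ≈ (0.625000/2) × 906.618164 = 283.318176
Exact value: 274.033203
Error: 9.284973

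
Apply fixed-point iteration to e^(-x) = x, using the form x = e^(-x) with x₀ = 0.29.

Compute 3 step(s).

Equation: e^(-x) = x
Fixed-point form: x = e^(-x)
x₀ = 0.29

x_1 = g(0.290000) = 0.748264
x_2 = g(0.748264) = 0.473187
x_3 = g(0.473187) = 0.623013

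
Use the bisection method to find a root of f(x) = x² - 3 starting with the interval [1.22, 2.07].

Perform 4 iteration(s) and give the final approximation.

f(x) = x² - 3
Initial interval: [1.22, 2.07]

Iteration 1:
  c_1 = (1.220000 + 2.070000)/2 = 1.645000
  f(c_1) = f(1.645000) = -0.293975
  f(a) × f(c) ≥ 0, new interval: [1.645000, 2.070000]
Iteration 2:
  c_2 = (1.645000 + 2.070000)/2 = 1.857500
  f(c_2) = f(1.857500) = 0.450306
  f(a) × f(c) < 0, new interval: [1.645000, 1.857500]
Iteration 3:
  c_3 = (1.645000 + 1.857500)/2 = 1.751250
  f(c_3) = f(1.751250) = 0.066877
  f(a) × f(c) < 0, new interval: [1.645000, 1.751250]
Iteration 4:
  c_4 = (1.645000 + 1.751250)/2 = 1.698125
  f(c_4) = f(1.698125) = -0.116371
  f(a) × f(c) ≥ 0, new interval: [1.698125, 1.751250]

After 4 iteration(s), the approximation is c_4 = 1.698125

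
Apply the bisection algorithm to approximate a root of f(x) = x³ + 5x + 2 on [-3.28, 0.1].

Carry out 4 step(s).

f(x) = x³ + 5x + 2
Initial interval: [-3.28, 0.1]

Iteration 1:
  c_1 = (-3.280000 + 0.100000)/2 = -1.590000
  f(c_1) = f(-1.590000) = -9.969679
  f(a) × f(c) ≥ 0, new interval: [-1.590000, 0.100000]
Iteration 2:
  c_2 = (-1.590000 + 0.100000)/2 = -0.745000
  f(c_2) = f(-0.745000) = -2.138494
  f(a) × f(c) ≥ 0, new interval: [-0.745000, 0.100000]
Iteration 3:
  c_3 = (-0.745000 + 0.100000)/2 = -0.322500
  f(c_3) = f(-0.322500) = 0.353958
  f(a) × f(c) < 0, new interval: [-0.745000, -0.322500]
Iteration 4:
  c_4 = (-0.745000 + (-0.322500))/2 = -0.533750
  f(c_4) = f(-0.533750) = -0.820810
  f(a) × f(c) ≥ 0, new interval: [-0.533750, -0.322500]

After 4 iteration(s), the approximation is c_4 = -0.533750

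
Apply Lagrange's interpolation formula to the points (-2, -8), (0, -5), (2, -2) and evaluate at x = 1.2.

Lagrange interpolation formula:
P(x) = Σ yᵢ × Lᵢ(x)
where Lᵢ(x) = Π_{j≠i} (x - xⱼ)/(xᵢ - xⱼ)

L_0(1.2) = (1.2 - 0)/(-2 - 0) × (1.2 - 2)/(-2 - 2) = -0.120000
L_1(1.2) = (1.2 - (-2))/(0 - (-2)) × (1.2 - 2)/(0 - 2) = 0.640000
L_2(1.2) = (1.2 - (-2))/(2 - (-2)) × (1.2 - 0)/(2 - 0) = 0.480000

P(1.2) = (-8)×L_0(1.2) + (-5)×L_1(1.2) + (-2)×L_2(1.2)
P(1.2) = -3.200000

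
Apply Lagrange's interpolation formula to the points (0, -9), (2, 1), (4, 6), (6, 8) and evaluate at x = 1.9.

Lagrange interpolation formula:
P(x) = Σ yᵢ × Lᵢ(x)
where Lᵢ(x) = Π_{j≠i} (x - xⱼ)/(xᵢ - xⱼ)

L_0(1.9) = (1.9 - 2)/(0 - 2) × (1.9 - 4)/(0 - 4) × (1.9 - 6)/(0 - 6) = 0.017938
L_1(1.9) = (1.9 - 0)/(2 - 0) × (1.9 - 4)/(2 - 4) × (1.9 - 6)/(2 - 6) = 1.022437
L_2(1.9) = (1.9 - 0)/(4 - 0) × (1.9 - 2)/(4 - 2) × (1.9 - 6)/(4 - 6) = -0.048688
L_3(1.9) = (1.9 - 0)/(6 - 0) × (1.9 - 2)/(6 - 2) × (1.9 - 4)/(6 - 4) = 0.008313

P(1.9) = (-9)×L_0(1.9) + 1×L_1(1.9) + 6×L_2(1.9) + 8×L_3(1.9)
P(1.9) = 0.635375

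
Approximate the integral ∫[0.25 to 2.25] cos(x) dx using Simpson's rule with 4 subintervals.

f(x) = cos(x)
a = 0.25, b = 2.25, n = 4
h = (b - a)/n = 0.500000

Simpson's rule: (h/3)[f(x₀) + 4f(x₁) + 2f(x₂) + ... + f(xₙ)]

x_0 = 0.2500, f(x_0) = 0.968912, coefficient = 1
x_1 = 0.7500, f(x_1) = 0.731689, coefficient = 4
x_2 = 1.2500, f(x_2) = 0.315322, coefficient = 2
x_3 = 1.7500, f(x_3) = -0.178246, coefficient = 4
x_4 = 2.2500, f(x_4) = -0.628174, coefficient = 1

I ≈ (0.500000/3) × 3.185155 = 0.530859
Exact value: 0.530669
Error: 0.000190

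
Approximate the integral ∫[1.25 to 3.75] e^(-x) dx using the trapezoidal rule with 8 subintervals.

f(x) = e^(-x)
a = 1.25, b = 3.75, n = 8
h = (b - a)/n = 0.312500

Trapezoidal rule: (h/2)[f(x₀) + 2f(x₁) + 2f(x₂) + ... + f(xₙ)]

x_0 = 1.2500, f(x_0) = 0.286505, coefficient = 1
x_1 = 1.5625, f(x_1) = 0.209611, coefficient = 2
x_2 = 1.8750, f(x_2) = 0.153355, coefficient = 2
x_3 = 2.1875, f(x_3) = 0.112197, coefficient = 2
x_4 = 2.5000, f(x_4) = 0.082085, coefficient = 2
x_5 = 2.8125, f(x_5) = 0.060055, coefficient = 2
x_6 = 3.1250, f(x_6) = 0.043937, coefficient = 2
x_7 = 3.4375, f(x_7) = 0.032145, coefficient = 2
x_8 = 3.7500, f(x_8) = 0.023518, coefficient = 1

I ≈ (0.312500/2) × 1.696792 = 0.265124
Exact value: 0.262987
Error: 0.002137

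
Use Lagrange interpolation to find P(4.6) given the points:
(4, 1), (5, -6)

Lagrange interpolation formula:
P(x) = Σ yᵢ × Lᵢ(x)
where Lᵢ(x) = Π_{j≠i} (x - xⱼ)/(xᵢ - xⱼ)

L_0(4.6) = (4.6 - 5)/(4 - 5) = 0.400000
L_1(4.6) = (4.6 - 4)/(5 - 4) = 0.600000

P(4.6) = 1×L_0(4.6) + (-6)×L_1(4.6)
P(4.6) = -3.200000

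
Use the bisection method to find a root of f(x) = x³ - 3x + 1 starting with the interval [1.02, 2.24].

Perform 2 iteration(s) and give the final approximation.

f(x) = x³ - 3x + 1
Initial interval: [1.02, 2.24]

Iteration 1:
  c_1 = (1.020000 + 2.240000)/2 = 1.630000
  f(c_1) = f(1.630000) = 0.440747
  f(a) × f(c) < 0, new interval: [1.020000, 1.630000]
Iteration 2:
  c_2 = (1.020000 + 1.630000)/2 = 1.325000
  f(c_2) = f(1.325000) = -0.648797
  f(a) × f(c) ≥ 0, new interval: [1.325000, 1.630000]

After 2 iteration(s), the approximation is c_2 = 1.325000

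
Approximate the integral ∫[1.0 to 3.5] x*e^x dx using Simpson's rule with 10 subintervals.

f(x) = x*e^x
a = 1.0, b = 3.5, n = 10
h = (b - a)/n = 0.250000

Simpson's rule: (h/3)[f(x₀) + 4f(x₁) + 2f(x₂) + ... + f(xₙ)]

x_0 = 1.0000, f(x_0) = 2.718282, coefficient = 1
x_1 = 1.2500, f(x_1) = 4.362929, coefficient = 4
x_2 = 1.5000, f(x_2) = 6.722534, coefficient = 2
x_3 = 1.7500, f(x_3) = 10.070555, coefficient = 4
x_4 = 2.0000, f(x_4) = 14.778112, coefficient = 2
x_5 = 2.2500, f(x_5) = 21.347406, coefficient = 4
x_6 = 2.5000, f(x_6) = 30.456235, coefficient = 2
x_7 = 2.7500, f(x_7) = 43.017238, coefficient = 4
x_8 = 3.0000, f(x_8) = 60.256611, coefficient = 2
x_9 = 3.2500, f(x_9) = 83.818605, coefficient = 4
x_10 = 3.5000, f(x_10) = 115.904082, coefficient = 1

I ≈ (0.250000/3) × 993.516272 = 82.793023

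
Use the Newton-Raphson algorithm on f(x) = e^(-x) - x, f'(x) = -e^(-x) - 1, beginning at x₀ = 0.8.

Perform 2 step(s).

f(x) = e^(-x) - x
f'(x) = -e^(-x) - 1
x₀ = 0.8

Newton-Raphson formula: x_{n+1} = x_n - f(x_n)/f'(x_n)

Iteration 1:
  f(0.800000) = -0.350671
  f'(0.800000) = -1.449329
  x_1 = 0.800000 - (-0.350671)/(-1.449329) = 0.558046
Iteration 2:
  f(0.558046) = 0.014280
  f'(0.558046) = -1.572326
  x_2 = 0.558046 - 0.014280/(-1.572326) = 0.567128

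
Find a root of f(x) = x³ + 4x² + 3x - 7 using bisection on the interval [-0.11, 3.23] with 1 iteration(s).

f(x) = x³ + 4x² + 3x - 7
Initial interval: [-0.11, 3.23]

Iteration 1:
  c_1 = (-0.110000 + 3.230000)/2 = 1.560000
  f(c_1) = f(1.560000) = 11.210816
  f(a) × f(c) < 0, new interval: [-0.110000, 1.560000]

After 1 iteration(s), the approximation is c_1 = 1.560000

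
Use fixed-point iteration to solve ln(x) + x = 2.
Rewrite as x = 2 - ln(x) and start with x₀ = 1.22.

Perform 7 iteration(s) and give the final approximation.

Equation: ln(x) + x = 2
Fixed-point form: x = 2 - ln(x)
x₀ = 1.22

x_1 = g(1.220000) = 1.801149
x_2 = g(1.801149) = 1.411575
x_3 = g(1.411575) = 1.655294
x_4 = g(1.655294) = 1.496021
x_5 = g(1.496021) = 1.597191
x_6 = g(1.597191) = 1.531754
x_7 = g(1.531754) = 1.573587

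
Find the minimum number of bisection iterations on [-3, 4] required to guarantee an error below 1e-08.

We need (b-a)/2^n ≤ 1e-08
(4 - (-3))/2^n ≤ 1e-08
7/2^n ≤ 1e-08
2^n ≥ 700000000
n ≥ log₂(700000000) = 29.38
n ≥ 30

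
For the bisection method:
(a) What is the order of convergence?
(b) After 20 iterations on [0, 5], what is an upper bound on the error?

(a) Bisection has linear (order 1) convergence; the error is halved each step.

(b) Error bound = (b-a)/2^n = (5 - 0)/2^{20}
    = 5/2^{20}

(a) 1 (linear); (b) error ≤ 4.77e-06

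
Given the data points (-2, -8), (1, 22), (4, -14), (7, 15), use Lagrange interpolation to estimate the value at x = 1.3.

Lagrange interpolation formula:
P(x) = Σ yᵢ × Lᵢ(x)
where Lᵢ(x) = Π_{j≠i} (x - xⱼ)/(xᵢ - xⱼ)

L_0(1.3) = (1.3 - 1)/(-2 - 1) × (1.3 - 4)/(-2 - 4) × (1.3 - 7)/(-2 - 7) = -0.028500
L_1(1.3) = (1.3 - (-2))/(1 - (-2)) × (1.3 - 4)/(1 - 4) × (1.3 - 7)/(1 - 7) = 0.940500
L_2(1.3) = (1.3 - (-2))/(4 - (-2)) × (1.3 - 1)/(4 - 1) × (1.3 - 7)/(4 - 7) = 0.104500
L_3(1.3) = (1.3 - (-2))/(7 - (-2)) × (1.3 - 1)/(7 - 1) × (1.3 - 4)/(7 - 4) = -0.016500

P(1.3) = (-8)×L_0(1.3) + 22×L_1(1.3) + (-14)×L_2(1.3) + 15×L_3(1.3)
P(1.3) = 19.208500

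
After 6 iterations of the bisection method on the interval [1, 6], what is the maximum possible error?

Bisection error bound: |error| ≤ (b-a)/2^n
|error| ≤ (6 - 1)/2^6 = 5/2^6
|error| ≤ 0.0781250000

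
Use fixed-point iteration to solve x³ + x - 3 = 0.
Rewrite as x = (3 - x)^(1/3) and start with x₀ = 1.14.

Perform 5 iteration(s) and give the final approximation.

Equation: x³ + x - 3 = 0
Fixed-point form: x = (3 - x)^(1/3)
x₀ = 1.14

x_1 = g(1.140000) = 1.229809
x_2 = g(1.229809) = 1.209688
x_3 = g(1.209688) = 1.214254
x_4 = g(1.214254) = 1.213221
x_5 = g(1.213221) = 1.213455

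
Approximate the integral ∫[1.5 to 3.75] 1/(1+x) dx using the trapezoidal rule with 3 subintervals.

f(x) = 1/(1+x)
a = 1.5, b = 3.75, n = 3
h = (b - a)/n = 0.750000

Trapezoidal rule: (h/2)[f(x₀) + 2f(x₁) + 2f(x₂) + ... + f(xₙ)]

x_0 = 1.5000, f(x_0) = 0.400000, coefficient = 1
x_1 = 2.2500, f(x_1) = 0.307692, coefficient = 2
x_2 = 3.0000, f(x_2) = 0.250000, coefficient = 2
x_3 = 3.7500, f(x_3) = 0.210526, coefficient = 1

I ≈ (0.750000/2) × 1.725911 = 0.647217
Exact value: 0.641854
Error: 0.005363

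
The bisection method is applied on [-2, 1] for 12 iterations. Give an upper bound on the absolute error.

Bisection error bound: |error| ≤ (b-a)/2^n
|error| ≤ (1 - (-2))/2^12 = 3/2^12
|error| ≤ 0.0007324219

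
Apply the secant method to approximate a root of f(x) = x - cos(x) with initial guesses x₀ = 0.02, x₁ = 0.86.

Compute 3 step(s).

f(x) = x - cos(x)
x₀ = 0.02, x₁ = 0.86

Secant formula: x_{n+1} = x_n - f(x_n)(x_n - x_{n-1})/(f(x_n) - f(x_{n-1}))

Iteration 1:
  f(0.020000) = -0.979800
  f(0.860000) = 0.207563
  x_2 = 0.860000 - 0.207563×(0.860000 - 0.020000)/(0.207563 - (-0.979800))
       = 0.713160
Iteration 2:
  f(0.860000) = 0.207563
  f(0.713160) = -0.043139
  x_3 = 0.713160 - (-0.043139)×(0.713160 - 0.860000)/(-0.043139 - 0.207563)
       = 0.738427
Iteration 3:
  f(0.713160) = -0.043139
  f(0.738427) = -0.001102
  x_4 = 0.738427 - (-0.001102)×(0.738427 - 0.713160)/(-0.001102 - (-0.043139))
       = 0.739089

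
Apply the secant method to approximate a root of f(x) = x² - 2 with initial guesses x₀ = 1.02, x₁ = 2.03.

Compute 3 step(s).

f(x) = x² - 2
x₀ = 1.02, x₁ = 2.03

Secant formula: x_{n+1} = x_n - f(x_n)(x_n - x_{n-1})/(f(x_n) - f(x_{n-1}))

Iteration 1:
  f(1.020000) = -0.959600
  f(2.030000) = 2.120900
  x_2 = 2.030000 - 2.120900×(2.030000 - 1.020000)/(2.120900 - (-0.959600))
       = 1.334623
Iteration 2:
  f(2.030000) = 2.120900
  f(1.334623) = -0.218782
  x_3 = 1.334623 - (-0.218782)×(1.334623 - 2.030000)/(-0.218782 - 2.120900)
       = 1.399647
Iteration 3:
  f(1.334623) = -0.218782
  f(1.399647) = -0.040988
  x_4 = 1.399647 - (-0.040988)×(1.399647 - 1.334623)/(-0.040988 - (-0.218782))
       = 1.414638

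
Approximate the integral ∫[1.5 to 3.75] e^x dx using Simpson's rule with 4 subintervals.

f(x) = e^x
a = 1.5, b = 3.75, n = 4
h = (b - a)/n = 0.562500

Simpson's rule: (h/3)[f(x₀) + 4f(x₁) + 2f(x₂) + ... + f(xₙ)]

x_0 = 1.5000, f(x_0) = 4.481689, coefficient = 1
x_1 = 2.0625, f(x_1) = 7.865609, coefficient = 4
x_2 = 2.6250, f(x_2) = 13.804574, coefficient = 2
x_3 = 3.1875, f(x_3) = 24.227782, coefficient = 4
x_4 = 3.7500, f(x_4) = 42.521082, coefficient = 1

I ≈ (0.562500/3) × 202.985485 = 38.059779
Exact value: 38.039393
Error: 0.020386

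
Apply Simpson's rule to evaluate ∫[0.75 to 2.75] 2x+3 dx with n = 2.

f(x) = 2x+3
a = 0.75, b = 2.75, n = 2
h = (b - a)/n = 1.000000

Simpson's rule: (h/3)[f(x₀) + 4f(x₁) + 2f(x₂) + ... + f(xₙ)]

x_0 = 0.7500, f(x_0) = 4.500000, coefficient = 1
x_1 = 1.7500, f(x_1) = 6.500000, coefficient = 4
x_2 = 2.7500, f(x_2) = 8.500000, coefficient = 1

I ≈ (1.000000/3) × 39.000000 = 13.000000
Exact value: 13.000000
Error: 0.000000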